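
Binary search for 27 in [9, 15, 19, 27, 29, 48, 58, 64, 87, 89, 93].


Step 1: lo=0, hi=10, mid=5, val=48
Step 2: lo=0, hi=4, mid=2, val=19
Step 3: lo=3, hi=4, mid=3, val=27

Found at index 3


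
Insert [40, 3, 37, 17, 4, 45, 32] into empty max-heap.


Insert 40: [40]
Insert 3: [40, 3]
Insert 37: [40, 3, 37]
Insert 17: [40, 17, 37, 3]
Insert 4: [40, 17, 37, 3, 4]
Insert 45: [45, 17, 40, 3, 4, 37]
Insert 32: [45, 17, 40, 3, 4, 37, 32]

Final heap: [45, 17, 40, 3, 4, 37, 32]


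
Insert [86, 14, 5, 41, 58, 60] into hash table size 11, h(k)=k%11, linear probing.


Insert 86: h=9 -> slot 9
Insert 14: h=3 -> slot 3
Insert 5: h=5 -> slot 5
Insert 41: h=8 -> slot 8
Insert 58: h=3, 1 probes -> slot 4
Insert 60: h=5, 1 probes -> slot 6

Table: [None, None, None, 14, 58, 5, 60, None, 41, 86, None]


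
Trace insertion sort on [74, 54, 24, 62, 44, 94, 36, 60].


Initial: [74, 54, 24, 62, 44, 94, 36, 60]
Insert 54: [54, 74, 24, 62, 44, 94, 36, 60]
Insert 24: [24, 54, 74, 62, 44, 94, 36, 60]
Insert 62: [24, 54, 62, 74, 44, 94, 36, 60]
Insert 44: [24, 44, 54, 62, 74, 94, 36, 60]
Insert 94: [24, 44, 54, 62, 74, 94, 36, 60]
Insert 36: [24, 36, 44, 54, 62, 74, 94, 60]
Insert 60: [24, 36, 44, 54, 60, 62, 74, 94]

Sorted: [24, 36, 44, 54, 60, 62, 74, 94]


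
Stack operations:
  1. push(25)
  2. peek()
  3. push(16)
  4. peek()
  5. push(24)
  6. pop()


push(25) -> [25]
peek()->25
push(16) -> [25, 16]
peek()->16
push(24) -> [25, 16, 24]
pop()->24, [25, 16]

Final stack: [25, 16]


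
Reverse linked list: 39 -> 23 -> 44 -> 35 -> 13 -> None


Step 1: curr=39, set curr.next=prev(None) | reversed so far: 39
Step 2: curr=23, set curr.next=prev(39) | reversed so far: 23 -> 39
Step 3: curr=44, set curr.next=prev(23) | reversed so far: 44 -> 23 -> 39
Step 4: curr=35, set curr.next=prev(44) | reversed so far: 35 -> 44 -> 23 -> 39
Step 5: curr=13, set curr.next=prev(35) | reversed so far: 13 -> 35 -> 44 -> 23 -> 39

13 -> 35 -> 44 -> 23 -> 39 -> None


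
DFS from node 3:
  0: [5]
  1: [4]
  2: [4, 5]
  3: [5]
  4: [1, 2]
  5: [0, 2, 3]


Visit 3, push [5]
Visit 5, push [2, 0]
Visit 0, push []
Visit 2, push [4]
Visit 4, push [1]
Visit 1, push []

DFS order: [3, 5, 0, 2, 4, 1]


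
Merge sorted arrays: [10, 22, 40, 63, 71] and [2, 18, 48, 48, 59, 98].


Take 2 from B
Take 10 from A
Take 18 from B
Take 22 from A
Take 40 from A
Take 48 from B
Take 48 from B
Take 59 from B
Take 63 from A
Take 71 from A

Merged: [2, 10, 18, 22, 40, 48, 48, 59, 63, 71, 98]


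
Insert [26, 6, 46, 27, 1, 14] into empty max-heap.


Insert 26: [26]
Insert 6: [26, 6]
Insert 46: [46, 6, 26]
Insert 27: [46, 27, 26, 6]
Insert 1: [46, 27, 26, 6, 1]
Insert 14: [46, 27, 26, 6, 1, 14]

Final heap: [46, 27, 26, 6, 1, 14]


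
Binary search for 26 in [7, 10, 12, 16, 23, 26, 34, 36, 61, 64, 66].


Step 1: lo=0, hi=10, mid=5, val=26

Found at index 5


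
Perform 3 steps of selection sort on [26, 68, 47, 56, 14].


Initial: [26, 68, 47, 56, 14]
Step 1: min=14 at 4
  Swap: [14, 68, 47, 56, 26]
Step 2: min=26 at 4
  Swap: [14, 26, 47, 56, 68]
Step 3: min=47 at 2
  Swap: [14, 26, 47, 56, 68]

After 3 steps: [14, 26, 47, 56, 68]


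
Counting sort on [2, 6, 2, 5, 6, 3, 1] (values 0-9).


Input: [2, 6, 2, 5, 6, 3, 1]
Counts: [0, 1, 2, 1, 0, 1, 2, 0, 0, 0]

Sorted: [1, 2, 2, 3, 5, 6, 6]


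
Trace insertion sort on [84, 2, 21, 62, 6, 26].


Initial: [84, 2, 21, 62, 6, 26]
Insert 2: [2, 84, 21, 62, 6, 26]
Insert 21: [2, 21, 84, 62, 6, 26]
Insert 62: [2, 21, 62, 84, 6, 26]
Insert 6: [2, 6, 21, 62, 84, 26]
Insert 26: [2, 6, 21, 26, 62, 84]

Sorted: [2, 6, 21, 26, 62, 84]


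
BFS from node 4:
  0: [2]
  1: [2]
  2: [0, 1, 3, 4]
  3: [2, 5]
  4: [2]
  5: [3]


Visit 4, enqueue [2]
Visit 2, enqueue [0, 1, 3]
Visit 0, enqueue []
Visit 1, enqueue []
Visit 3, enqueue [5]
Visit 5, enqueue []

BFS order: [4, 2, 0, 1, 3, 5]


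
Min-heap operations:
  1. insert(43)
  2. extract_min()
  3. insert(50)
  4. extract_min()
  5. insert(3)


insert(43) -> [43]
extract_min()->43, []
insert(50) -> [50]
extract_min()->50, []
insert(3) -> [3]

Final heap: [3]


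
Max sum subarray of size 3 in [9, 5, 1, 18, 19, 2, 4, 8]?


[0:3]: 15
[1:4]: 24
[2:5]: 38
[3:6]: 39
[4:7]: 25
[5:8]: 14

Max: 39 at [3:6]


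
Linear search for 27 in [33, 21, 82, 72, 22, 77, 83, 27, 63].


i=0: 33!=27
i=1: 21!=27
i=2: 82!=27
i=3: 72!=27
i=4: 22!=27
i=5: 77!=27
i=6: 83!=27
i=7: 27==27 found!

Found at 7, 8 comps


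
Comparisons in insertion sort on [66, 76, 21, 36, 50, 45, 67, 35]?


Algorithm: insertion sort
Input: [66, 76, 21, 36, 50, 45, 67, 35]
Sorted: [21, 35, 36, 45, 50, 66, 67, 76]

22


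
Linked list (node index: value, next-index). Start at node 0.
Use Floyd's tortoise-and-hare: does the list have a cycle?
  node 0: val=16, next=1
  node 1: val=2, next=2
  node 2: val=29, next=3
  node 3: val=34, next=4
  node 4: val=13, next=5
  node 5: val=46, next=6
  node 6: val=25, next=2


Floyd's tortoise (slow, +1) and hare (fast, +2):
  init: slow=0, fast=0
  step 1: slow=1, fast=2
  step 2: slow=2, fast=4
  step 3: slow=3, fast=6
  step 4: slow=4, fast=3
  step 5: slow=5, fast=5
  slow == fast at node 5: cycle detected

Cycle: yes


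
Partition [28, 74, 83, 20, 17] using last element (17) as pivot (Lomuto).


Pivot: 17
Place pivot at 0: [17, 74, 83, 20, 28]

Partitioned: [17, 74, 83, 20, 28]


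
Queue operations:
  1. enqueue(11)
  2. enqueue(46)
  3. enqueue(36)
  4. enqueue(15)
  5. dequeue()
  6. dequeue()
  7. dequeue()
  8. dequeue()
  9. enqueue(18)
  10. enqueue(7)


enqueue(11) -> [11]
enqueue(46) -> [11, 46]
enqueue(36) -> [11, 46, 36]
enqueue(15) -> [11, 46, 36, 15]
dequeue()->11, [46, 36, 15]
dequeue()->46, [36, 15]
dequeue()->36, [15]
dequeue()->15, []
enqueue(18) -> [18]
enqueue(7) -> [18, 7]

Final queue: [18, 7]


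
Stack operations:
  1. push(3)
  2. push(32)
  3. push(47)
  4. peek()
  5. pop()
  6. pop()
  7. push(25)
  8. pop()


push(3) -> [3]
push(32) -> [3, 32]
push(47) -> [3, 32, 47]
peek()->47
pop()->47, [3, 32]
pop()->32, [3]
push(25) -> [3, 25]
pop()->25, [3]

Final stack: [3]


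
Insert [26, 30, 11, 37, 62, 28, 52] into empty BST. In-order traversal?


Insert 26: root
Insert 30: R from 26
Insert 11: L from 26
Insert 37: R from 26 -> R from 30
Insert 62: R from 26 -> R from 30 -> R from 37
Insert 28: R from 26 -> L from 30
Insert 52: R from 26 -> R from 30 -> R from 37 -> L from 62

In-order: [11, 26, 28, 30, 37, 52, 62]


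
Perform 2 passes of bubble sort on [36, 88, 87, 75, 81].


Initial: [36, 88, 87, 75, 81]
Pass 1: [36, 87, 75, 81, 88] (3 swaps)
Pass 2: [36, 75, 81, 87, 88] (2 swaps)

After 2 passes: [36, 75, 81, 87, 88]


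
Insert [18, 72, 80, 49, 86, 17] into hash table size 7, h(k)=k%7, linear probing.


Insert 18: h=4 -> slot 4
Insert 72: h=2 -> slot 2
Insert 80: h=3 -> slot 3
Insert 49: h=0 -> slot 0
Insert 86: h=2, 3 probes -> slot 5
Insert 17: h=3, 3 probes -> slot 6

Table: [49, None, 72, 80, 18, 86, 17]


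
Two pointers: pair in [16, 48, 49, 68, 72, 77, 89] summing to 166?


lo=0(16)+hi=6(89)=105
lo=1(48)+hi=6(89)=137
lo=2(49)+hi=6(89)=138
lo=3(68)+hi=6(89)=157
lo=4(72)+hi=6(89)=161
lo=5(77)+hi=6(89)=166

Yes: 77+89=166


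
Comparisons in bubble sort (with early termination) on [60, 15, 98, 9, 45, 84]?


Algorithm: bubble sort (with early termination)
Input: [60, 15, 98, 9, 45, 84]
Sorted: [9, 15, 45, 60, 84, 98]

14


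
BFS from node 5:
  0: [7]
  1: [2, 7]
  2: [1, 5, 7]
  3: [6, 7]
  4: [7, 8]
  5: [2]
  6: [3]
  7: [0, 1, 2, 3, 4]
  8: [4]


Visit 5, enqueue [2]
Visit 2, enqueue [1, 7]
Visit 1, enqueue []
Visit 7, enqueue [0, 3, 4]
Visit 0, enqueue []
Visit 3, enqueue [6]
Visit 4, enqueue [8]
Visit 6, enqueue []
Visit 8, enqueue []

BFS order: [5, 2, 1, 7, 0, 3, 4, 6, 8]


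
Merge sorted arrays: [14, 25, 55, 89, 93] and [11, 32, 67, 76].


Take 11 from B
Take 14 from A
Take 25 from A
Take 32 from B
Take 55 from A
Take 67 from B
Take 76 from B

Merged: [11, 14, 25, 32, 55, 67, 76, 89, 93]


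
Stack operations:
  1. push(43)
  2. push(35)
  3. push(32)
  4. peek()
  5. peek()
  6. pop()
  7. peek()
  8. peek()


push(43) -> [43]
push(35) -> [43, 35]
push(32) -> [43, 35, 32]
peek()->32
peek()->32
pop()->32, [43, 35]
peek()->35
peek()->35

Final stack: [43, 35]


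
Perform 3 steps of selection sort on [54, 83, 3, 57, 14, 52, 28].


Initial: [54, 83, 3, 57, 14, 52, 28]
Step 1: min=3 at 2
  Swap: [3, 83, 54, 57, 14, 52, 28]
Step 2: min=14 at 4
  Swap: [3, 14, 54, 57, 83, 52, 28]
Step 3: min=28 at 6
  Swap: [3, 14, 28, 57, 83, 52, 54]

After 3 steps: [3, 14, 28, 57, 83, 52, 54]


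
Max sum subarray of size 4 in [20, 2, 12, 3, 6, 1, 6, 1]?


[0:4]: 37
[1:5]: 23
[2:6]: 22
[3:7]: 16
[4:8]: 14

Max: 37 at [0:4]


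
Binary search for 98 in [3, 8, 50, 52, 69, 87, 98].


Step 1: lo=0, hi=6, mid=3, val=52
Step 2: lo=4, hi=6, mid=5, val=87
Step 3: lo=6, hi=6, mid=6, val=98

Found at index 6


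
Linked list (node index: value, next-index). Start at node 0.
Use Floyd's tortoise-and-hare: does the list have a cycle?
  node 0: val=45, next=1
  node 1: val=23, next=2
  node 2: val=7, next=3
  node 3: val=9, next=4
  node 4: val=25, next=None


Floyd's tortoise (slow, +1) and hare (fast, +2):
  init: slow=0, fast=0
  step 1: slow=1, fast=2
  step 2: slow=2, fast=4
  step 3: fast -> None, no cycle

Cycle: no


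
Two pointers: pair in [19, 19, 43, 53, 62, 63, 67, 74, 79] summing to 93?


lo=0(19)+hi=8(79)=98
lo=0(19)+hi=7(74)=93

Yes: 19+74=93


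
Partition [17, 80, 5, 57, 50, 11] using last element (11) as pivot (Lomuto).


Pivot: 11
  5 <= 11: swap -> [5, 80, 17, 57, 50, 11]
Place pivot at 1: [5, 11, 17, 57, 50, 80]

Partitioned: [5, 11, 17, 57, 50, 80]


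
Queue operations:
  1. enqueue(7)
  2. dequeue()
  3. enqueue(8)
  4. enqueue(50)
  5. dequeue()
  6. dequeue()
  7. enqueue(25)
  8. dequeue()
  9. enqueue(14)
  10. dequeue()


enqueue(7) -> [7]
dequeue()->7, []
enqueue(8) -> [8]
enqueue(50) -> [8, 50]
dequeue()->8, [50]
dequeue()->50, []
enqueue(25) -> [25]
dequeue()->25, []
enqueue(14) -> [14]
dequeue()->14, []

Final queue: []


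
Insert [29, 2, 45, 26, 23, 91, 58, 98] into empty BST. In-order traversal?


Insert 29: root
Insert 2: L from 29
Insert 45: R from 29
Insert 26: L from 29 -> R from 2
Insert 23: L from 29 -> R from 2 -> L from 26
Insert 91: R from 29 -> R from 45
Insert 58: R from 29 -> R from 45 -> L from 91
Insert 98: R from 29 -> R from 45 -> R from 91

In-order: [2, 23, 26, 29, 45, 58, 91, 98]


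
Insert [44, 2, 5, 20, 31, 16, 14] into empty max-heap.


Insert 44: [44]
Insert 2: [44, 2]
Insert 5: [44, 2, 5]
Insert 20: [44, 20, 5, 2]
Insert 31: [44, 31, 5, 2, 20]
Insert 16: [44, 31, 16, 2, 20, 5]
Insert 14: [44, 31, 16, 2, 20, 5, 14]

Final heap: [44, 31, 16, 2, 20, 5, 14]


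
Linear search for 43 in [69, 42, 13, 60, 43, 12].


i=0: 69!=43
i=1: 42!=43
i=2: 13!=43
i=3: 60!=43
i=4: 43==43 found!

Found at 4, 5 comps


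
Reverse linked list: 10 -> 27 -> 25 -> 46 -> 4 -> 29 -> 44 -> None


Step 1: curr=10, set curr.next=prev(None) | reversed so far: 10
Step 2: curr=27, set curr.next=prev(10) | reversed so far: 27 -> 10
Step 3: curr=25, set curr.next=prev(27) | reversed so far: 25 -> 27 -> 10
Step 4: curr=46, set curr.next=prev(25) | reversed so far: 46 -> 25 -> 27 -> 10
Step 5: curr=4, set curr.next=prev(46) | reversed so far: 4 -> 46 -> 25 -> 27 -> 10
Step 6: curr=29, set curr.next=prev(4) | reversed so far: 29 -> 4 -> 46 -> 25 -> 27 -> 10
Step 7: curr=44, set curr.next=prev(29) | reversed so far: 44 -> 29 -> 4 -> 46 -> 25 -> 27 -> 10

44 -> 29 -> 4 -> 46 -> 25 -> 27 -> 10 -> None


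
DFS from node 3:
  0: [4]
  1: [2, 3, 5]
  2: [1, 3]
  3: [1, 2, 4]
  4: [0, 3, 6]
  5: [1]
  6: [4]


Visit 3, push [4, 2, 1]
Visit 1, push [5, 2]
Visit 2, push []
Visit 5, push []
Visit 4, push [6, 0]
Visit 0, push []
Visit 6, push []

DFS order: [3, 1, 2, 5, 4, 0, 6]


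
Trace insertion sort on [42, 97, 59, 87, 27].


Initial: [42, 97, 59, 87, 27]
Insert 97: [42, 97, 59, 87, 27]
Insert 59: [42, 59, 97, 87, 27]
Insert 87: [42, 59, 87, 97, 27]
Insert 27: [27, 42, 59, 87, 97]

Sorted: [27, 42, 59, 87, 97]


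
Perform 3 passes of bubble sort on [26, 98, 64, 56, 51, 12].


Initial: [26, 98, 64, 56, 51, 12]
Pass 1: [26, 64, 56, 51, 12, 98] (4 swaps)
Pass 2: [26, 56, 51, 12, 64, 98] (3 swaps)
Pass 3: [26, 51, 12, 56, 64, 98] (2 swaps)

After 3 passes: [26, 51, 12, 56, 64, 98]


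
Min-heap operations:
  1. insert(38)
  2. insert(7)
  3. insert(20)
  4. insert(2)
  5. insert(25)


insert(38) -> [38]
insert(7) -> [7, 38]
insert(20) -> [7, 38, 20]
insert(2) -> [2, 7, 20, 38]
insert(25) -> [2, 7, 20, 38, 25]

Final heap: [2, 7, 20, 38, 25]


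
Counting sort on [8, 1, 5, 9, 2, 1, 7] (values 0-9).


Input: [8, 1, 5, 9, 2, 1, 7]
Counts: [0, 2, 1, 0, 0, 1, 0, 1, 1, 1]

Sorted: [1, 1, 2, 5, 7, 8, 9]


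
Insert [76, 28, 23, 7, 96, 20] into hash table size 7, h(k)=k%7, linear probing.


Insert 76: h=6 -> slot 6
Insert 28: h=0 -> slot 0
Insert 23: h=2 -> slot 2
Insert 7: h=0, 1 probes -> slot 1
Insert 96: h=5 -> slot 5
Insert 20: h=6, 4 probes -> slot 3

Table: [28, 7, 23, 20, None, 96, 76]


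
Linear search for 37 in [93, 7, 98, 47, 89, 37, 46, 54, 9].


i=0: 93!=37
i=1: 7!=37
i=2: 98!=37
i=3: 47!=37
i=4: 89!=37
i=5: 37==37 found!

Found at 5, 6 comps


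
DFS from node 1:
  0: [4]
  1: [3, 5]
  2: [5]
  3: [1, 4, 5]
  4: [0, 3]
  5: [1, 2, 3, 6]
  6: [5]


Visit 1, push [5, 3]
Visit 3, push [5, 4]
Visit 4, push [0]
Visit 0, push []
Visit 5, push [6, 2]
Visit 2, push []
Visit 6, push []

DFS order: [1, 3, 4, 0, 5, 2, 6]


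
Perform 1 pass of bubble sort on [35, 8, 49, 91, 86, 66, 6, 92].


Initial: [35, 8, 49, 91, 86, 66, 6, 92]
Pass 1: [8, 35, 49, 86, 66, 6, 91, 92] (4 swaps)

After 1 pass: [8, 35, 49, 86, 66, 6, 91, 92]


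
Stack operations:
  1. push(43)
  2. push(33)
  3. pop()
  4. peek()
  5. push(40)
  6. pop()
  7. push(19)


push(43) -> [43]
push(33) -> [43, 33]
pop()->33, [43]
peek()->43
push(40) -> [43, 40]
pop()->40, [43]
push(19) -> [43, 19]

Final stack: [43, 19]


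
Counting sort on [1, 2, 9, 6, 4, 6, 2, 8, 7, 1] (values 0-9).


Input: [1, 2, 9, 6, 4, 6, 2, 8, 7, 1]
Counts: [0, 2, 2, 0, 1, 0, 2, 1, 1, 1]

Sorted: [1, 1, 2, 2, 4, 6, 6, 7, 8, 9]


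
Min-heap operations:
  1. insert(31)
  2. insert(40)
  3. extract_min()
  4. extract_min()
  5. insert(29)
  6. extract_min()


insert(31) -> [31]
insert(40) -> [31, 40]
extract_min()->31, [40]
extract_min()->40, []
insert(29) -> [29]
extract_min()->29, []

Final heap: []


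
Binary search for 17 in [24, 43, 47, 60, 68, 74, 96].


Step 1: lo=0, hi=6, mid=3, val=60
Step 2: lo=0, hi=2, mid=1, val=43
Step 3: lo=0, hi=0, mid=0, val=24

Not found


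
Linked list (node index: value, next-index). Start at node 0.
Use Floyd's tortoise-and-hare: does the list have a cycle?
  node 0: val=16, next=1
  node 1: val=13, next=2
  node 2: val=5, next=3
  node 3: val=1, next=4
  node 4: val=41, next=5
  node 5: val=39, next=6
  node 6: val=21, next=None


Floyd's tortoise (slow, +1) and hare (fast, +2):
  init: slow=0, fast=0
  step 1: slow=1, fast=2
  step 2: slow=2, fast=4
  step 3: slow=3, fast=6
  step 4: fast -> None, no cycle

Cycle: no


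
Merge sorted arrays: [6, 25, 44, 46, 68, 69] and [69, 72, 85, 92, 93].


Take 6 from A
Take 25 from A
Take 44 from A
Take 46 from A
Take 68 from A
Take 69 from A

Merged: [6, 25, 44, 46, 68, 69, 69, 72, 85, 92, 93]


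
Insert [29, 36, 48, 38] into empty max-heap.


Insert 29: [29]
Insert 36: [36, 29]
Insert 48: [48, 29, 36]
Insert 38: [48, 38, 36, 29]

Final heap: [48, 38, 36, 29]


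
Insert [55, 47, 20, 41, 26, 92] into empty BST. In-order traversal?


Insert 55: root
Insert 47: L from 55
Insert 20: L from 55 -> L from 47
Insert 41: L from 55 -> L from 47 -> R from 20
Insert 26: L from 55 -> L from 47 -> R from 20 -> L from 41
Insert 92: R from 55

In-order: [20, 26, 41, 47, 55, 92]


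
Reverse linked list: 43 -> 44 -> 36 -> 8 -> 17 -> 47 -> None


Step 1: curr=43, set curr.next=prev(None) | reversed so far: 43
Step 2: curr=44, set curr.next=prev(43) | reversed so far: 44 -> 43
Step 3: curr=36, set curr.next=prev(44) | reversed so far: 36 -> 44 -> 43
Step 4: curr=8, set curr.next=prev(36) | reversed so far: 8 -> 36 -> 44 -> 43
Step 5: curr=17, set curr.next=prev(8) | reversed so far: 17 -> 8 -> 36 -> 44 -> 43
Step 6: curr=47, set curr.next=prev(17) | reversed so far: 47 -> 17 -> 8 -> 36 -> 44 -> 43

47 -> 17 -> 8 -> 36 -> 44 -> 43 -> None


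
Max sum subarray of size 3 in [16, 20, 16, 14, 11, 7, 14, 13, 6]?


[0:3]: 52
[1:4]: 50
[2:5]: 41
[3:6]: 32
[4:7]: 32
[5:8]: 34
[6:9]: 33

Max: 52 at [0:3]


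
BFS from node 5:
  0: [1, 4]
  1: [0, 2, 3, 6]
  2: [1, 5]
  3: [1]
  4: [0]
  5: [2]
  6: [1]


Visit 5, enqueue [2]
Visit 2, enqueue [1]
Visit 1, enqueue [0, 3, 6]
Visit 0, enqueue [4]
Visit 3, enqueue []
Visit 6, enqueue []
Visit 4, enqueue []

BFS order: [5, 2, 1, 0, 3, 6, 4]


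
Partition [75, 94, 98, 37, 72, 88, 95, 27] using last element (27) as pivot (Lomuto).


Pivot: 27
Place pivot at 0: [27, 94, 98, 37, 72, 88, 95, 75]

Partitioned: [27, 94, 98, 37, 72, 88, 95, 75]


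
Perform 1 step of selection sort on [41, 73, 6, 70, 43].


Initial: [41, 73, 6, 70, 43]
Step 1: min=6 at 2
  Swap: [6, 73, 41, 70, 43]

After 1 step: [6, 73, 41, 70, 43]


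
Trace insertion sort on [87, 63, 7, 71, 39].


Initial: [87, 63, 7, 71, 39]
Insert 63: [63, 87, 7, 71, 39]
Insert 7: [7, 63, 87, 71, 39]
Insert 71: [7, 63, 71, 87, 39]
Insert 39: [7, 39, 63, 71, 87]

Sorted: [7, 39, 63, 71, 87]


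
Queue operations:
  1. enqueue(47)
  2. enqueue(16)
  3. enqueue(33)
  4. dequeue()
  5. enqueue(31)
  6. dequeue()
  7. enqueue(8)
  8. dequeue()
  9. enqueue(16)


enqueue(47) -> [47]
enqueue(16) -> [47, 16]
enqueue(33) -> [47, 16, 33]
dequeue()->47, [16, 33]
enqueue(31) -> [16, 33, 31]
dequeue()->16, [33, 31]
enqueue(8) -> [33, 31, 8]
dequeue()->33, [31, 8]
enqueue(16) -> [31, 8, 16]

Final queue: [31, 8, 16]


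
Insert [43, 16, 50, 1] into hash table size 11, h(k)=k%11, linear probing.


Insert 43: h=10 -> slot 10
Insert 16: h=5 -> slot 5
Insert 50: h=6 -> slot 6
Insert 1: h=1 -> slot 1

Table: [None, 1, None, None, None, 16, 50, None, None, None, 43]


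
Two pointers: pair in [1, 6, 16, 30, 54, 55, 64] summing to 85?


lo=0(1)+hi=6(64)=65
lo=1(6)+hi=6(64)=70
lo=2(16)+hi=6(64)=80
lo=3(30)+hi=6(64)=94
lo=3(30)+hi=5(55)=85

Yes: 30+55=85


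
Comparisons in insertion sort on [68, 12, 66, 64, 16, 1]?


Algorithm: insertion sort
Input: [68, 12, 66, 64, 16, 1]
Sorted: [1, 12, 16, 64, 66, 68]

15


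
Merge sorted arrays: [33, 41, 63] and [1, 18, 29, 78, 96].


Take 1 from B
Take 18 from B
Take 29 from B
Take 33 from A
Take 41 from A
Take 63 from A

Merged: [1, 18, 29, 33, 41, 63, 78, 96]


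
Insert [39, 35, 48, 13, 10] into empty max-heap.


Insert 39: [39]
Insert 35: [39, 35]
Insert 48: [48, 35, 39]
Insert 13: [48, 35, 39, 13]
Insert 10: [48, 35, 39, 13, 10]

Final heap: [48, 35, 39, 13, 10]


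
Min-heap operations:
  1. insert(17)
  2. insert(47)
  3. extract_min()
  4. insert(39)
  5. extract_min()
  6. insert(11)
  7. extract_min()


insert(17) -> [17]
insert(47) -> [17, 47]
extract_min()->17, [47]
insert(39) -> [39, 47]
extract_min()->39, [47]
insert(11) -> [11, 47]
extract_min()->11, [47]

Final heap: [47]


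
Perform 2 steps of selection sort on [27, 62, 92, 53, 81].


Initial: [27, 62, 92, 53, 81]
Step 1: min=27 at 0
  Swap: [27, 62, 92, 53, 81]
Step 2: min=53 at 3
  Swap: [27, 53, 92, 62, 81]

After 2 steps: [27, 53, 92, 62, 81]


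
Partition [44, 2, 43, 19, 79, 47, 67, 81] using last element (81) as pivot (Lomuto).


Pivot: 81
  44 <= 81: advance i (no swap)
  2 <= 81: advance i (no swap)
  43 <= 81: advance i (no swap)
  19 <= 81: advance i (no swap)
  79 <= 81: advance i (no swap)
  47 <= 81: advance i (no swap)
  67 <= 81: advance i (no swap)
Place pivot at 7: [44, 2, 43, 19, 79, 47, 67, 81]

Partitioned: [44, 2, 43, 19, 79, 47, 67, 81]


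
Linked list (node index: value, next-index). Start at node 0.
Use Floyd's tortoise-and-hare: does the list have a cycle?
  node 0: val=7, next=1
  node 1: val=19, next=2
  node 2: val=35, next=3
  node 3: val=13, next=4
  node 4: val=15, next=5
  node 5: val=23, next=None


Floyd's tortoise (slow, +1) and hare (fast, +2):
  init: slow=0, fast=0
  step 1: slow=1, fast=2
  step 2: slow=2, fast=4
  step 3: fast 4->5->None, no cycle

Cycle: no


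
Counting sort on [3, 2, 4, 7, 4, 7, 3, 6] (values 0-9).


Input: [3, 2, 4, 7, 4, 7, 3, 6]
Counts: [0, 0, 1, 2, 2, 0, 1, 2, 0, 0]

Sorted: [2, 3, 3, 4, 4, 6, 7, 7]


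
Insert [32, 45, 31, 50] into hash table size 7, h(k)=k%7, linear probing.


Insert 32: h=4 -> slot 4
Insert 45: h=3 -> slot 3
Insert 31: h=3, 2 probes -> slot 5
Insert 50: h=1 -> slot 1

Table: [None, 50, None, 45, 32, 31, None]


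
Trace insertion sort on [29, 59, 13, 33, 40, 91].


Initial: [29, 59, 13, 33, 40, 91]
Insert 59: [29, 59, 13, 33, 40, 91]
Insert 13: [13, 29, 59, 33, 40, 91]
Insert 33: [13, 29, 33, 59, 40, 91]
Insert 40: [13, 29, 33, 40, 59, 91]
Insert 91: [13, 29, 33, 40, 59, 91]

Sorted: [13, 29, 33, 40, 59, 91]


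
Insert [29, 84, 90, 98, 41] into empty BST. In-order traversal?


Insert 29: root
Insert 84: R from 29
Insert 90: R from 29 -> R from 84
Insert 98: R from 29 -> R from 84 -> R from 90
Insert 41: R from 29 -> L from 84

In-order: [29, 41, 84, 90, 98]


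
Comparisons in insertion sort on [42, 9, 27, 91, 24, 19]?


Algorithm: insertion sort
Input: [42, 9, 27, 91, 24, 19]
Sorted: [9, 19, 24, 27, 42, 91]

13


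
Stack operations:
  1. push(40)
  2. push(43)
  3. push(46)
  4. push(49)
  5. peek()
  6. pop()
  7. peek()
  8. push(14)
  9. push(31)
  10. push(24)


push(40) -> [40]
push(43) -> [40, 43]
push(46) -> [40, 43, 46]
push(49) -> [40, 43, 46, 49]
peek()->49
pop()->49, [40, 43, 46]
peek()->46
push(14) -> [40, 43, 46, 14]
push(31) -> [40, 43, 46, 14, 31]
push(24) -> [40, 43, 46, 14, 31, 24]

Final stack: [40, 43, 46, 14, 31, 24]


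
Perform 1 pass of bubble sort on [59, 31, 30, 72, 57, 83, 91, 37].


Initial: [59, 31, 30, 72, 57, 83, 91, 37]
Pass 1: [31, 30, 59, 57, 72, 83, 37, 91] (4 swaps)

After 1 pass: [31, 30, 59, 57, 72, 83, 37, 91]


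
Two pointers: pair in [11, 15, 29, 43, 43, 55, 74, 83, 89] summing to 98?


lo=0(11)+hi=8(89)=100
lo=0(11)+hi=7(83)=94
lo=1(15)+hi=7(83)=98

Yes: 15+83=98


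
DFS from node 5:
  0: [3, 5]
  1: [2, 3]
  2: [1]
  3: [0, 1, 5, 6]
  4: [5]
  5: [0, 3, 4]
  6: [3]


Visit 5, push [4, 3, 0]
Visit 0, push [3]
Visit 3, push [6, 1]
Visit 1, push [2]
Visit 2, push []
Visit 6, push []
Visit 4, push []

DFS order: [5, 0, 3, 1, 2, 6, 4]


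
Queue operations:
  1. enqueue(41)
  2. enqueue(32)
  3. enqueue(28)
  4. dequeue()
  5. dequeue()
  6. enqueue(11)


enqueue(41) -> [41]
enqueue(32) -> [41, 32]
enqueue(28) -> [41, 32, 28]
dequeue()->41, [32, 28]
dequeue()->32, [28]
enqueue(11) -> [28, 11]

Final queue: [28, 11]


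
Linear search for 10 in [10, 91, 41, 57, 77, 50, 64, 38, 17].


i=0: 10==10 found!

Found at 0, 1 comps


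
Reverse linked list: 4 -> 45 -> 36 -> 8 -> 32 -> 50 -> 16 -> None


Step 1: curr=4, set curr.next=prev(None) | reversed so far: 4
Step 2: curr=45, set curr.next=prev(4) | reversed so far: 45 -> 4
Step 3: curr=36, set curr.next=prev(45) | reversed so far: 36 -> 45 -> 4
Step 4: curr=8, set curr.next=prev(36) | reversed so far: 8 -> 36 -> 45 -> 4
Step 5: curr=32, set curr.next=prev(8) | reversed so far: 32 -> 8 -> 36 -> 45 -> 4
Step 6: curr=50, set curr.next=prev(32) | reversed so far: 50 -> 32 -> 8 -> 36 -> 45 -> 4
Step 7: curr=16, set curr.next=prev(50) | reversed so far: 16 -> 50 -> 32 -> 8 -> 36 -> 45 -> 4

16 -> 50 -> 32 -> 8 -> 36 -> 45 -> 4 -> None


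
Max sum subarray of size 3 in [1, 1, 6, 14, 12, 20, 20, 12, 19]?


[0:3]: 8
[1:4]: 21
[2:5]: 32
[3:6]: 46
[4:7]: 52
[5:8]: 52
[6:9]: 51

Max: 52 at [4:7]


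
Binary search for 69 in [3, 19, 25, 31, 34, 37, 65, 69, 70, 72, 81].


Step 1: lo=0, hi=10, mid=5, val=37
Step 2: lo=6, hi=10, mid=8, val=70
Step 3: lo=6, hi=7, mid=6, val=65
Step 4: lo=7, hi=7, mid=7, val=69

Found at index 7


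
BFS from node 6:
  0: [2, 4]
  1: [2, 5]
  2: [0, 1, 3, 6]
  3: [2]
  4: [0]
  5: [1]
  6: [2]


Visit 6, enqueue [2]
Visit 2, enqueue [0, 1, 3]
Visit 0, enqueue [4]
Visit 1, enqueue [5]
Visit 3, enqueue []
Visit 4, enqueue []
Visit 5, enqueue []

BFS order: [6, 2, 0, 1, 3, 4, 5]


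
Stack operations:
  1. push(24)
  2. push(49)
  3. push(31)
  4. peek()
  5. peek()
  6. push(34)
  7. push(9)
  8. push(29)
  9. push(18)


push(24) -> [24]
push(49) -> [24, 49]
push(31) -> [24, 49, 31]
peek()->31
peek()->31
push(34) -> [24, 49, 31, 34]
push(9) -> [24, 49, 31, 34, 9]
push(29) -> [24, 49, 31, 34, 9, 29]
push(18) -> [24, 49, 31, 34, 9, 29, 18]

Final stack: [24, 49, 31, 34, 9, 29, 18]


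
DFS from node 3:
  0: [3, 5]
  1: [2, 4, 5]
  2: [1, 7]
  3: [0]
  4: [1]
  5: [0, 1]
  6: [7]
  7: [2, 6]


Visit 3, push [0]
Visit 0, push [5]
Visit 5, push [1]
Visit 1, push [4, 2]
Visit 2, push [7]
Visit 7, push [6]
Visit 6, push []
Visit 4, push []

DFS order: [3, 0, 5, 1, 2, 7, 6, 4]


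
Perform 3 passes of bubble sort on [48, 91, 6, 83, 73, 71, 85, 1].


Initial: [48, 91, 6, 83, 73, 71, 85, 1]
Pass 1: [48, 6, 83, 73, 71, 85, 1, 91] (6 swaps)
Pass 2: [6, 48, 73, 71, 83, 1, 85, 91] (4 swaps)
Pass 3: [6, 48, 71, 73, 1, 83, 85, 91] (2 swaps)

After 3 passes: [6, 48, 71, 73, 1, 83, 85, 91]


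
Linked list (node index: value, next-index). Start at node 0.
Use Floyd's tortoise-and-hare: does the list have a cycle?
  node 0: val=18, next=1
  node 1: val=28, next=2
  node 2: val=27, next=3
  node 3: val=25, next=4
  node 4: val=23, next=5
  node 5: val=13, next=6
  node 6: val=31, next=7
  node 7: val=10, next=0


Floyd's tortoise (slow, +1) and hare (fast, +2):
  init: slow=0, fast=0
  step 1: slow=1, fast=2
  step 2: slow=2, fast=4
  step 3: slow=3, fast=6
  step 4: slow=4, fast=0
  step 5: slow=5, fast=2
  step 6: slow=6, fast=4
  step 7: slow=7, fast=6
  step 8: slow=0, fast=0
  slow == fast at node 0: cycle detected

Cycle: yes


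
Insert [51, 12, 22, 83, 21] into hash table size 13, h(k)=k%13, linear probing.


Insert 51: h=12 -> slot 12
Insert 12: h=12, 1 probes -> slot 0
Insert 22: h=9 -> slot 9
Insert 83: h=5 -> slot 5
Insert 21: h=8 -> slot 8

Table: [12, None, None, None, None, 83, None, None, 21, 22, None, None, 51]


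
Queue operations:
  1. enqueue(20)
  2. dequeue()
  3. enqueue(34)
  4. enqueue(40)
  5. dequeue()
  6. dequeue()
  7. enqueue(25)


enqueue(20) -> [20]
dequeue()->20, []
enqueue(34) -> [34]
enqueue(40) -> [34, 40]
dequeue()->34, [40]
dequeue()->40, []
enqueue(25) -> [25]

Final queue: [25]


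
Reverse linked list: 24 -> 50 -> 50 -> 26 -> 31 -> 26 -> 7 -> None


Step 1: curr=24, set curr.next=prev(None) | reversed so far: 24
Step 2: curr=50, set curr.next=prev(24) | reversed so far: 50 -> 24
Step 3: curr=50, set curr.next=prev(50) | reversed so far: 50 -> 50 -> 24
Step 4: curr=26, set curr.next=prev(50) | reversed so far: 26 -> 50 -> 50 -> 24
Step 5: curr=31, set curr.next=prev(26) | reversed so far: 31 -> 26 -> 50 -> 50 -> 24
Step 6: curr=26, set curr.next=prev(31) | reversed so far: 26 -> 31 -> 26 -> 50 -> 50 -> 24
Step 7: curr=7, set curr.next=prev(26) | reversed so far: 7 -> 26 -> 31 -> 26 -> 50 -> 50 -> 24

7 -> 26 -> 31 -> 26 -> 50 -> 50 -> 24 -> None


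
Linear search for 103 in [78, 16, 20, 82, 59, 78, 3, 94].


i=0: 78!=103
i=1: 16!=103
i=2: 20!=103
i=3: 82!=103
i=4: 59!=103
i=5: 78!=103
i=6: 3!=103
i=7: 94!=103

Not found, 8 comps


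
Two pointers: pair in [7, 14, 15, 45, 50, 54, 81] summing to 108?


lo=0(7)+hi=6(81)=88
lo=1(14)+hi=6(81)=95
lo=2(15)+hi=6(81)=96
lo=3(45)+hi=6(81)=126
lo=3(45)+hi=5(54)=99
lo=4(50)+hi=5(54)=104

No pair found


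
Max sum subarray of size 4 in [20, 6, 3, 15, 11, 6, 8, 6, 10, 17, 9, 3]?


[0:4]: 44
[1:5]: 35
[2:6]: 35
[3:7]: 40
[4:8]: 31
[5:9]: 30
[6:10]: 41
[7:11]: 42
[8:12]: 39

Max: 44 at [0:4]


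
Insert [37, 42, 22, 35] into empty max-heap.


Insert 37: [37]
Insert 42: [42, 37]
Insert 22: [42, 37, 22]
Insert 35: [42, 37, 22, 35]

Final heap: [42, 37, 22, 35]


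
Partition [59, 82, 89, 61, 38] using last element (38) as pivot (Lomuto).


Pivot: 38
Place pivot at 0: [38, 82, 89, 61, 59]

Partitioned: [38, 82, 89, 61, 59]


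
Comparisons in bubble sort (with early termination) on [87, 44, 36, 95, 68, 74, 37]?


Algorithm: bubble sort (with early termination)
Input: [87, 44, 36, 95, 68, 74, 37]
Sorted: [36, 37, 44, 68, 74, 87, 95]

21


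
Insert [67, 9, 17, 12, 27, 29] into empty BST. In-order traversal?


Insert 67: root
Insert 9: L from 67
Insert 17: L from 67 -> R from 9
Insert 12: L from 67 -> R from 9 -> L from 17
Insert 27: L from 67 -> R from 9 -> R from 17
Insert 29: L from 67 -> R from 9 -> R from 17 -> R from 27

In-order: [9, 12, 17, 27, 29, 67]


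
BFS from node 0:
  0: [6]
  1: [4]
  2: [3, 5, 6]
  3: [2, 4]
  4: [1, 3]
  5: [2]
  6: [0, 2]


Visit 0, enqueue [6]
Visit 6, enqueue [2]
Visit 2, enqueue [3, 5]
Visit 3, enqueue [4]
Visit 5, enqueue []
Visit 4, enqueue [1]
Visit 1, enqueue []

BFS order: [0, 6, 2, 3, 5, 4, 1]


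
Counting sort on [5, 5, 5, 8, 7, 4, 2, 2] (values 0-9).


Input: [5, 5, 5, 8, 7, 4, 2, 2]
Counts: [0, 0, 2, 0, 1, 3, 0, 1, 1, 0]

Sorted: [2, 2, 4, 5, 5, 5, 7, 8]


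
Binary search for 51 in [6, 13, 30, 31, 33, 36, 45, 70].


Step 1: lo=0, hi=7, mid=3, val=31
Step 2: lo=4, hi=7, mid=5, val=36
Step 3: lo=6, hi=7, mid=6, val=45
Step 4: lo=7, hi=7, mid=7, val=70

Not found


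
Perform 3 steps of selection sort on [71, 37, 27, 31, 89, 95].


Initial: [71, 37, 27, 31, 89, 95]
Step 1: min=27 at 2
  Swap: [27, 37, 71, 31, 89, 95]
Step 2: min=31 at 3
  Swap: [27, 31, 71, 37, 89, 95]
Step 3: min=37 at 3
  Swap: [27, 31, 37, 71, 89, 95]

After 3 steps: [27, 31, 37, 71, 89, 95]


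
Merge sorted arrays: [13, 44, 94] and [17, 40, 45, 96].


Take 13 from A
Take 17 from B
Take 40 from B
Take 44 from A
Take 45 from B
Take 94 from A

Merged: [13, 17, 40, 44, 45, 94, 96]


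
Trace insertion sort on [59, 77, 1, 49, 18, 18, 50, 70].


Initial: [59, 77, 1, 49, 18, 18, 50, 70]
Insert 77: [59, 77, 1, 49, 18, 18, 50, 70]
Insert 1: [1, 59, 77, 49, 18, 18, 50, 70]
Insert 49: [1, 49, 59, 77, 18, 18, 50, 70]
Insert 18: [1, 18, 49, 59, 77, 18, 50, 70]
Insert 18: [1, 18, 18, 49, 59, 77, 50, 70]
Insert 50: [1, 18, 18, 49, 50, 59, 77, 70]
Insert 70: [1, 18, 18, 49, 50, 59, 70, 77]

Sorted: [1, 18, 18, 49, 50, 59, 70, 77]


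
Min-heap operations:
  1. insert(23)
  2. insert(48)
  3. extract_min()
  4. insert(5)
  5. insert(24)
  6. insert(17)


insert(23) -> [23]
insert(48) -> [23, 48]
extract_min()->23, [48]
insert(5) -> [5, 48]
insert(24) -> [5, 48, 24]
insert(17) -> [5, 17, 24, 48]

Final heap: [5, 17, 24, 48]


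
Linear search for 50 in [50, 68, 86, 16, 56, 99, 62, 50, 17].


i=0: 50==50 found!

Found at 0, 1 comps


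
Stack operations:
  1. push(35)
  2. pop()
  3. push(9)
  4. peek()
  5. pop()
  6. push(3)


push(35) -> [35]
pop()->35, []
push(9) -> [9]
peek()->9
pop()->9, []
push(3) -> [3]

Final stack: [3]


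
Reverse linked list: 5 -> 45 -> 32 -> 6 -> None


Step 1: curr=5, set curr.next=prev(None) | reversed so far: 5
Step 2: curr=45, set curr.next=prev(5) | reversed so far: 45 -> 5
Step 3: curr=32, set curr.next=prev(45) | reversed so far: 32 -> 45 -> 5
Step 4: curr=6, set curr.next=prev(32) | reversed so far: 6 -> 32 -> 45 -> 5

6 -> 32 -> 45 -> 5 -> None


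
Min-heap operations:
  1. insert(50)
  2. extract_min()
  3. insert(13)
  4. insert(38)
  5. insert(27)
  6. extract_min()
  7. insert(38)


insert(50) -> [50]
extract_min()->50, []
insert(13) -> [13]
insert(38) -> [13, 38]
insert(27) -> [13, 38, 27]
extract_min()->13, [27, 38]
insert(38) -> [27, 38, 38]

Final heap: [27, 38, 38]


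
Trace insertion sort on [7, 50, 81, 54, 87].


Initial: [7, 50, 81, 54, 87]
Insert 50: [7, 50, 81, 54, 87]
Insert 81: [7, 50, 81, 54, 87]
Insert 54: [7, 50, 54, 81, 87]
Insert 87: [7, 50, 54, 81, 87]

Sorted: [7, 50, 54, 81, 87]


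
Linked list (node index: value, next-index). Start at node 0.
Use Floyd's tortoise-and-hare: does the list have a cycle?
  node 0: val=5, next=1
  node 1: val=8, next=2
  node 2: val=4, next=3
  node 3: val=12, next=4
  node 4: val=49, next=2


Floyd's tortoise (slow, +1) and hare (fast, +2):
  init: slow=0, fast=0
  step 1: slow=1, fast=2
  step 2: slow=2, fast=4
  step 3: slow=3, fast=3
  slow == fast at node 3: cycle detected

Cycle: yes


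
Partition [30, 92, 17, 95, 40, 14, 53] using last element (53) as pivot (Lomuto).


Pivot: 53
  30 <= 53: advance i (no swap)
  17 <= 53: swap -> [30, 17, 92, 95, 40, 14, 53]
  40 <= 53: swap -> [30, 17, 40, 95, 92, 14, 53]
  14 <= 53: swap -> [30, 17, 40, 14, 92, 95, 53]
Place pivot at 4: [30, 17, 40, 14, 53, 95, 92]

Partitioned: [30, 17, 40, 14, 53, 95, 92]


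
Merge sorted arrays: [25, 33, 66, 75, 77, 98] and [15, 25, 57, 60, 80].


Take 15 from B
Take 25 from A
Take 25 from B
Take 33 from A
Take 57 from B
Take 60 from B
Take 66 from A
Take 75 from A
Take 77 from A
Take 80 from B

Merged: [15, 25, 25, 33, 57, 60, 66, 75, 77, 80, 98]


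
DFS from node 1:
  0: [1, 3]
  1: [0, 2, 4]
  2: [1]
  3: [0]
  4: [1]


Visit 1, push [4, 2, 0]
Visit 0, push [3]
Visit 3, push []
Visit 2, push []
Visit 4, push []

DFS order: [1, 0, 3, 2, 4]


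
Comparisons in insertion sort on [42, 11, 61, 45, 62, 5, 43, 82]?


Algorithm: insertion sort
Input: [42, 11, 61, 45, 62, 5, 43, 82]
Sorted: [5, 11, 42, 43, 45, 61, 62, 82]

15


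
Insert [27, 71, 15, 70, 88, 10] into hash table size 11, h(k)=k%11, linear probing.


Insert 27: h=5 -> slot 5
Insert 71: h=5, 1 probes -> slot 6
Insert 15: h=4 -> slot 4
Insert 70: h=4, 3 probes -> slot 7
Insert 88: h=0 -> slot 0
Insert 10: h=10 -> slot 10

Table: [88, None, None, None, 15, 27, 71, 70, None, None, 10]


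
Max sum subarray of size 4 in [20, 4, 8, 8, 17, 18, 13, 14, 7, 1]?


[0:4]: 40
[1:5]: 37
[2:6]: 51
[3:7]: 56
[4:8]: 62
[5:9]: 52
[6:10]: 35

Max: 62 at [4:8]


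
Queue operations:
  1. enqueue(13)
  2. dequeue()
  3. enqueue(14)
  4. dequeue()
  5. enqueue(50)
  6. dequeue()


enqueue(13) -> [13]
dequeue()->13, []
enqueue(14) -> [14]
dequeue()->14, []
enqueue(50) -> [50]
dequeue()->50, []

Final queue: []


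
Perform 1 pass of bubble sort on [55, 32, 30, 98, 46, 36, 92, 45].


Initial: [55, 32, 30, 98, 46, 36, 92, 45]
Pass 1: [32, 30, 55, 46, 36, 92, 45, 98] (6 swaps)

After 1 pass: [32, 30, 55, 46, 36, 92, 45, 98]


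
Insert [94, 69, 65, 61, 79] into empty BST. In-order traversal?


Insert 94: root
Insert 69: L from 94
Insert 65: L from 94 -> L from 69
Insert 61: L from 94 -> L from 69 -> L from 65
Insert 79: L from 94 -> R from 69

In-order: [61, 65, 69, 79, 94]


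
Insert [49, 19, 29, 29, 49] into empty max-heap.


Insert 49: [49]
Insert 19: [49, 19]
Insert 29: [49, 19, 29]
Insert 29: [49, 29, 29, 19]
Insert 49: [49, 49, 29, 19, 29]

Final heap: [49, 49, 29, 19, 29]


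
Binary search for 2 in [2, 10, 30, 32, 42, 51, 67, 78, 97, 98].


Step 1: lo=0, hi=9, mid=4, val=42
Step 2: lo=0, hi=3, mid=1, val=10
Step 3: lo=0, hi=0, mid=0, val=2

Found at index 0


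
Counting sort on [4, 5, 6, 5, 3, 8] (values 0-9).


Input: [4, 5, 6, 5, 3, 8]
Counts: [0, 0, 0, 1, 1, 2, 1, 0, 1, 0]

Sorted: [3, 4, 5, 5, 6, 8]


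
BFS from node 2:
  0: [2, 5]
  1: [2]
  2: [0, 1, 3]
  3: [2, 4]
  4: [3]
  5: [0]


Visit 2, enqueue [0, 1, 3]
Visit 0, enqueue [5]
Visit 1, enqueue []
Visit 3, enqueue [4]
Visit 5, enqueue []
Visit 4, enqueue []

BFS order: [2, 0, 1, 3, 5, 4]


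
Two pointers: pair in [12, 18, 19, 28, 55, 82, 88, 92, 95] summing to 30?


lo=0(12)+hi=8(95)=107
lo=0(12)+hi=7(92)=104
lo=0(12)+hi=6(88)=100
lo=0(12)+hi=5(82)=94
lo=0(12)+hi=4(55)=67
lo=0(12)+hi=3(28)=40
lo=0(12)+hi=2(19)=31
lo=0(12)+hi=1(18)=30

Yes: 12+18=30


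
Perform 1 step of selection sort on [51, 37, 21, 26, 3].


Initial: [51, 37, 21, 26, 3]
Step 1: min=3 at 4
  Swap: [3, 37, 21, 26, 51]

After 1 step: [3, 37, 21, 26, 51]


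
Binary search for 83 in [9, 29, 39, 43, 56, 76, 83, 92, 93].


Step 1: lo=0, hi=8, mid=4, val=56
Step 2: lo=5, hi=8, mid=6, val=83

Found at index 6


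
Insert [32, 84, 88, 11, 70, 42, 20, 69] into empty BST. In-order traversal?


Insert 32: root
Insert 84: R from 32
Insert 88: R from 32 -> R from 84
Insert 11: L from 32
Insert 70: R from 32 -> L from 84
Insert 42: R from 32 -> L from 84 -> L from 70
Insert 20: L from 32 -> R from 11
Insert 69: R from 32 -> L from 84 -> L from 70 -> R from 42

In-order: [11, 20, 32, 42, 69, 70, 84, 88]


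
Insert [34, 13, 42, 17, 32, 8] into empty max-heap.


Insert 34: [34]
Insert 13: [34, 13]
Insert 42: [42, 13, 34]
Insert 17: [42, 17, 34, 13]
Insert 32: [42, 32, 34, 13, 17]
Insert 8: [42, 32, 34, 13, 17, 8]

Final heap: [42, 32, 34, 13, 17, 8]


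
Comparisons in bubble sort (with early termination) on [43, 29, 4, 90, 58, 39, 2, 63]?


Algorithm: bubble sort (with early termination)
Input: [43, 29, 4, 90, 58, 39, 2, 63]
Sorted: [2, 4, 29, 39, 43, 58, 63, 90]

28


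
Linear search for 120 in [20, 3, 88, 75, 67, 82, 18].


i=0: 20!=120
i=1: 3!=120
i=2: 88!=120
i=3: 75!=120
i=4: 67!=120
i=5: 82!=120
i=6: 18!=120

Not found, 7 comps


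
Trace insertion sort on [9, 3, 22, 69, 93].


Initial: [9, 3, 22, 69, 93]
Insert 3: [3, 9, 22, 69, 93]
Insert 22: [3, 9, 22, 69, 93]
Insert 69: [3, 9, 22, 69, 93]
Insert 93: [3, 9, 22, 69, 93]

Sorted: [3, 9, 22, 69, 93]


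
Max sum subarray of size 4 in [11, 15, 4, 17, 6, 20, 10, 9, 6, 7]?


[0:4]: 47
[1:5]: 42
[2:6]: 47
[3:7]: 53
[4:8]: 45
[5:9]: 45
[6:10]: 32

Max: 53 at [3:7]


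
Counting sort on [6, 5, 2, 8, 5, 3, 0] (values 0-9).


Input: [6, 5, 2, 8, 5, 3, 0]
Counts: [1, 0, 1, 1, 0, 2, 1, 0, 1, 0]

Sorted: [0, 2, 3, 5, 5, 6, 8]


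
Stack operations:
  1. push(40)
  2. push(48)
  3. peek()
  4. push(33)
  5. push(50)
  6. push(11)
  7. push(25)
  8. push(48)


push(40) -> [40]
push(48) -> [40, 48]
peek()->48
push(33) -> [40, 48, 33]
push(50) -> [40, 48, 33, 50]
push(11) -> [40, 48, 33, 50, 11]
push(25) -> [40, 48, 33, 50, 11, 25]
push(48) -> [40, 48, 33, 50, 11, 25, 48]

Final stack: [40, 48, 33, 50, 11, 25, 48]


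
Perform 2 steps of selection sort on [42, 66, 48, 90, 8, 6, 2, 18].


Initial: [42, 66, 48, 90, 8, 6, 2, 18]
Step 1: min=2 at 6
  Swap: [2, 66, 48, 90, 8, 6, 42, 18]
Step 2: min=6 at 5
  Swap: [2, 6, 48, 90, 8, 66, 42, 18]

After 2 steps: [2, 6, 48, 90, 8, 66, 42, 18]


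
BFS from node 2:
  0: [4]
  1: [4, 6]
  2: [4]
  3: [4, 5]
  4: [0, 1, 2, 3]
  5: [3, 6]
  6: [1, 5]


Visit 2, enqueue [4]
Visit 4, enqueue [0, 1, 3]
Visit 0, enqueue []
Visit 1, enqueue [6]
Visit 3, enqueue [5]
Visit 6, enqueue []
Visit 5, enqueue []

BFS order: [2, 4, 0, 1, 3, 6, 5]


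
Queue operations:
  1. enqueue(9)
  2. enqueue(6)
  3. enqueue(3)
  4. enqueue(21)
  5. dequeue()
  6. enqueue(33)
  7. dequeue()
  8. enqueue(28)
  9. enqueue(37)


enqueue(9) -> [9]
enqueue(6) -> [9, 6]
enqueue(3) -> [9, 6, 3]
enqueue(21) -> [9, 6, 3, 21]
dequeue()->9, [6, 3, 21]
enqueue(33) -> [6, 3, 21, 33]
dequeue()->6, [3, 21, 33]
enqueue(28) -> [3, 21, 33, 28]
enqueue(37) -> [3, 21, 33, 28, 37]

Final queue: [3, 21, 33, 28, 37]


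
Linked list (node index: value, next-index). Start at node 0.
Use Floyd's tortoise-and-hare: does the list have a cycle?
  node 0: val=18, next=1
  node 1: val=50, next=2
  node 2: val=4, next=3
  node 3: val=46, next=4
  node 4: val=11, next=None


Floyd's tortoise (slow, +1) and hare (fast, +2):
  init: slow=0, fast=0
  step 1: slow=1, fast=2
  step 2: slow=2, fast=4
  step 3: fast -> None, no cycle

Cycle: no
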